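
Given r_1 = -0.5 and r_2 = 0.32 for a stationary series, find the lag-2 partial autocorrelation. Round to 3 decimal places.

0.093

φ_{22} = (r_2 − r_1²) / (1 − r_1²)
r_1² = (-0.5)² = 0.25
Numerator = 0.32 − 0.2500 = 0.0700; denominator = 1 − 0.2500 = 0.7500
φ_{22} = 0.0700 / 0.7500 = 0.093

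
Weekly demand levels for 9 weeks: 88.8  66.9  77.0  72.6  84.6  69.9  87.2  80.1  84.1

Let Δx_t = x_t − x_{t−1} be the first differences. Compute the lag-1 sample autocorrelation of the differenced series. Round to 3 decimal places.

-0.674

First differences Δx: -21.9, 10.1, -4.4, 12.0, -14.7, 17.3, -7.1, 4.0
Mean of differences = -0.5875
Numerator Σ(Δx_t−Δx̄)(Δx_{t+1}−Δx̄) = -892.9602
Denominator Σ(Δx_t−Δx̄)² = 1324.0088
r_1(Δx) = -892.9602 / 1324.0088 = -0.674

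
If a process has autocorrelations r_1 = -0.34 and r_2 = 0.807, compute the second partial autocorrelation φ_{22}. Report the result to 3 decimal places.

0.782

φ_{22} = (r_2 − r_1²) / (1 − r_1²)
r_1² = (-0.34)² = 0.1156
Numerator = 0.807 − 0.1156 = 0.6914; denominator = 1 − 0.1156 = 0.8844
φ_{22} = 0.6914 / 0.8844 = 0.782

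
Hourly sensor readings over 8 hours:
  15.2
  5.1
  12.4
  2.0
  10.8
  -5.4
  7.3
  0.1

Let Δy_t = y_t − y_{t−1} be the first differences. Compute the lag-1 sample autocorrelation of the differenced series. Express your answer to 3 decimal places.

-0.869

First differences Δy: -10.1, 7.3, -10.4, 8.8, -16.2, 12.7, -7.2
Mean of differences = -2.1571
Numerator Σ(Δy_t−Δȳ)(Δy_{t+1}−Δȳ) = -680.8176
Denominator Σ(Δy_t−Δȳ)² = 783.8971
r_1(Δy) = -680.8176 / 783.8971 = -0.869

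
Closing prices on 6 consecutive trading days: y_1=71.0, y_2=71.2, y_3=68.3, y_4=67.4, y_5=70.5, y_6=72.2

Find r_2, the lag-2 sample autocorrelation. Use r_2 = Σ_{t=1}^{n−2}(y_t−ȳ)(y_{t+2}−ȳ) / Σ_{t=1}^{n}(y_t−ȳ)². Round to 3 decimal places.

-0.641

Mean ȳ = (71.0 + 71.2 + 68.3 + 67.4 + 70.5 + 72.2)/6 = 70.1000
Σ(y_t−ȳ)(y_{t+2}−ȳ) = (-1.6200) + (-2.9700) + (-0.7200) + (-5.6700) = -10.9800
Denominator Σ(y_t−ȳ)² = 17.1200
r_2 = -10.9800 / 17.1200 = -0.641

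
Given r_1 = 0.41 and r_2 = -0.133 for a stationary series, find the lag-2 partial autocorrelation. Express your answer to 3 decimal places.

-0.362

φ_{22} = (r_2 − r_1²) / (1 − r_1²)
r_1² = (0.41)² = 0.1681
Numerator = -0.133 − 0.1681 = -0.3011; denominator = 1 − 0.1681 = 0.8319
φ_{22} = -0.3011 / 0.8319 = -0.362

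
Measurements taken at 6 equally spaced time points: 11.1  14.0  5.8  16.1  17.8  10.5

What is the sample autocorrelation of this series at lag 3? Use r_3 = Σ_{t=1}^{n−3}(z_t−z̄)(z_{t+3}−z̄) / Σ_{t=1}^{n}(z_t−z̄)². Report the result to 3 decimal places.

Mean z̄ = (11.1 + 14.0 + 5.8 + 16.1 + 17.8 + 10.5)/6 = 12.5500
Deviations from mean: -1.4500, 1.4500, -6.7500, 3.5500, 5.2500, -2.0500
Σ(z_t−z̄)(z_{t+3}−z̄) = (-5.1475) + (7.6125) + (13.8375) = 16.3025
Denominator Σ(z_t−z̄)² = 94.1350
r_3 = 16.3025 / 94.1350 = 0.173

0.173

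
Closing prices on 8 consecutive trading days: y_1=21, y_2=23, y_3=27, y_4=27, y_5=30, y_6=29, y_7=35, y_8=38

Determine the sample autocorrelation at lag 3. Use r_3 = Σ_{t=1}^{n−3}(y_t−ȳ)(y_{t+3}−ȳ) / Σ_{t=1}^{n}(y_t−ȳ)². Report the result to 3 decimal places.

Mean ȳ = (21 + 23 + 27 + 27 + 30 + 29 + 35 + 38)/8 = 28.7500
Numerator Σ_{t=1}^{5}(y_t−ȳ)(y_{t+3}−ȳ) = 6.5625
Denominator Σ(y_t−ȳ)² = 225.5000
r_3 = 6.5625 / 225.5000 = 0.029

0.029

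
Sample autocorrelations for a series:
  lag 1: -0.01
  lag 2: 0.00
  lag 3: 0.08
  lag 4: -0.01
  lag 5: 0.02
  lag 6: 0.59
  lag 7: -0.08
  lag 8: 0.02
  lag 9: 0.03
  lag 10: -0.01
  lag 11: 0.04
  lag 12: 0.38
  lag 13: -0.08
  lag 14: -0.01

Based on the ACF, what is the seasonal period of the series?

The largest autocorrelation is r_6 = 0.59, with a weaker echo at lag 12 (0.38); the remaining lags stay at or below 0.08.
The dominant spike at lag 6 indicates a seasonal period of 6.

6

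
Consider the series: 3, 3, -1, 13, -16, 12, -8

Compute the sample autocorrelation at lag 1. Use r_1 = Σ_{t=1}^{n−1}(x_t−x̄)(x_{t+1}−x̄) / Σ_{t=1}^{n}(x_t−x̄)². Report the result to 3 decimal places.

Mean x̄ = (3 + 3 − 1 + 13 − 16 + 12 − 8)/7 = 0.8571
Deviations from mean: 2.1429, 2.1429, -1.8571, 12.1429, -16.8571, 11.1429, -8.8571
Σ(x_t−x̄)(x_{t+1}−x̄) = (4.5918) + (-3.9796) + (-22.5510) + (-204.6939) + (-187.8367) + (-98.6939) = -513.1633
Denominator Σ(x_t−x̄)² = 646.8571
r_1 = -513.1633 / 646.8571 = -0.793

-0.793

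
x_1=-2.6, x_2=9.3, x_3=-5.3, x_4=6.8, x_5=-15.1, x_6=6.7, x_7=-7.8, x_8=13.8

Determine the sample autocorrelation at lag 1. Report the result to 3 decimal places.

Mean x̄ = (-2.6 + 9.3 − 5.3 + 6.8 − 15.1 + 6.7 − 7.8 + 13.8)/8 = 0.7250
Deviations from mean: -3.3250, 8.5750, -6.0250, 6.0750, -15.8250, 5.9750, -8.5250, 13.0750
Σ(x_t−x̄)(x_{t+1}−x̄) = (-28.5119) + (-51.6644) + (-36.6019) + (-96.1369) + (-94.5544) + (-50.9369) + (-111.4644) = -469.8706
Denominator Σ(x_t−x̄)² = 687.5550
r_1 = -469.8706 / 687.5550 = -0.683

-0.683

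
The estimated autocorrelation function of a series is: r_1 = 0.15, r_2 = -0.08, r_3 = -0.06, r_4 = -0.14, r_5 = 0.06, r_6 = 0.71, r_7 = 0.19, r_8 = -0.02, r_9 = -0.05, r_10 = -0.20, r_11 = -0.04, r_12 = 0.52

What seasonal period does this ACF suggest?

The largest autocorrelation is r_6 = 0.71, with a weaker echo at lag 12 (0.52); the remaining lags stay at or below 0.19.
The dominant spike at lag 6 indicates a seasonal period of 6.

6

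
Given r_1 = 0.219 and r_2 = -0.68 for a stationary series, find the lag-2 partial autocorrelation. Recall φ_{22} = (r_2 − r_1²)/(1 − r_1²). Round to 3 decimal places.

-0.765

φ_{22} = (r_2 − r_1²) / (1 − r_1²)
r_1² = (0.219)² = 0.047961
Numerator = -0.68 − 0.0480 = -0.7280; denominator = 1 − 0.0480 = 0.9520
φ_{22} = -0.7280 / 0.9520 = -0.765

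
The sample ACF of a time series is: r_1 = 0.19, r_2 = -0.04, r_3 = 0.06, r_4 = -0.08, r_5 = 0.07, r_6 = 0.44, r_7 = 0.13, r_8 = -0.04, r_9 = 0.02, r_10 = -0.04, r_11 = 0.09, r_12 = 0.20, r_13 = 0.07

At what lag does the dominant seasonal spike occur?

The largest autocorrelation is r_6 = 0.44, with a weaker echo at lag 12 (0.20); the remaining lags stay at or below 0.19.
The dominant spike at lag 6 indicates a seasonal period of 6.

6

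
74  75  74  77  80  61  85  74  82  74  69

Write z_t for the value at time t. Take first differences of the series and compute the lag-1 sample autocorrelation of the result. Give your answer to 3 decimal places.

-0.720

First differences Δz: 1, -1, 3, 3, -19, 24, -11, 8, -8, -5
Mean of differences = -0.5000
Numerator Σ(Δz_t−Δz̄)(Δz_{t+1}−Δz̄) = -884.7500
Denominator Σ(Δz_t−Δz̄)² = 1228.5000
r_1(Δz) = -884.7500 / 1228.5000 = -0.720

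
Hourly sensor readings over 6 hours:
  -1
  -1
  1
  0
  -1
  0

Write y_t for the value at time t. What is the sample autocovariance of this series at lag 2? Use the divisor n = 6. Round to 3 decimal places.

Mean ȳ = (-1 − 1 + 1 + 0 − 1 + 0)/6 = -0.3333
Σ_{t=1}^{4}(y_t−ȳ)(y_{t+2}−ȳ) = -1.8889
γ_2 = -1.8889 / 6 = -0.315

-0.315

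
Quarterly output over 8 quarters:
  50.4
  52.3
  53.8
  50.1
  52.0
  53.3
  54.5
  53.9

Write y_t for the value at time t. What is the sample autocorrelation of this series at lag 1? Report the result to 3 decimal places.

Mean ȳ = (50.4 + 52.3 + 53.8 + 50.1 + 52.0 + 53.3 + 54.5 + 53.9)/8 = 52.5375
Numerator Σ_{t=1}^{7}(y_t−ȳ)(y_{t+1}−ȳ) = 2.2011
Denominator Σ(y_t−ȳ)² = 18.7388
r_1 = 2.2011 / 18.7388 = 0.117

0.117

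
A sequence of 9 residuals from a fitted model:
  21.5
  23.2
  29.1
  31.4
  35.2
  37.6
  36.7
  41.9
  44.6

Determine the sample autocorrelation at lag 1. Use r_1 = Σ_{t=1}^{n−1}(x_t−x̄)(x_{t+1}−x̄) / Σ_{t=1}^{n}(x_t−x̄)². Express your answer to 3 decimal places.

0.633

Mean x̄ = (21.5 + 23.2 + 29.1 + 31.4 + 35.2 + 37.6 + 36.7 + 41.9 + 44.6)/9 = 33.4667
Numerator Σ_{t=1}^{8}(x_t−x̄)(x_{t+1}−x̄) = 314.8189
Denominator Σ(x_t−x̄)² = 497.5600
r_1 = 314.8189 / 497.5600 = 0.633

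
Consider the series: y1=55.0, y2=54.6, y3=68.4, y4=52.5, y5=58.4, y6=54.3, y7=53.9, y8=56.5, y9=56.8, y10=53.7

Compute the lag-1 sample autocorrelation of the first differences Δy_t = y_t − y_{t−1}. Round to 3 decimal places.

First differences Δy: -0.4, 13.8, -15.9, 5.9, -4.1, -0.4, 2.6, 0.3, -3.1
Mean of differences = -0.1444
Numerator Σ(Δy_t−Δȳ)(Δy_{t+1}−Δȳ) = -342.1931
Denominator Σ(Δy_t−Δȳ)² = 511.4622
r_1(Δy) = -342.1931 / 511.4622 = -0.669

-0.669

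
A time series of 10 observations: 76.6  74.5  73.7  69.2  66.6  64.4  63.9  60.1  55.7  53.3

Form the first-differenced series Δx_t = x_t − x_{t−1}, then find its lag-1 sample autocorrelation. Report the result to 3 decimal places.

First differences Δx: -2.1, -0.8, -4.5, -2.6, -2.2, -0.5, -3.8, -4.4, -2.4
Mean of differences = -2.5889
Numerator Σ(Δx_t−Δx̄)(Δx_{t+1}−Δx̄) = -2.3935
Denominator Σ(Δx_t−Δx̄)² = 16.3889
r_1(Δx) = -2.3935 / 16.3889 = -0.146

-0.146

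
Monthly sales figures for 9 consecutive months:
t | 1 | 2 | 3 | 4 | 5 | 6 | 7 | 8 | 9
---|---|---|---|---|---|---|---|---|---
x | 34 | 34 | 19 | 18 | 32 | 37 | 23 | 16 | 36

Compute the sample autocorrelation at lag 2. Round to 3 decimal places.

-0.708

Mean x̄ = (34 + 34 + 19 + 18 + 32 + 37 + 23 + 16 + 36)/9 = 27.6667
Σ(x_t−x̄)(x_{t+2}−x̄) = (-54.8889) + (-61.2222) + (-37.5556) + (-90.2222) + (-20.2222) + (-108.8889) + (-38.8889) = -411.8889
Denominator Σ(x_t−x̄)² = 582.0000
r_2 = -411.8889 / 582.0000 = -0.708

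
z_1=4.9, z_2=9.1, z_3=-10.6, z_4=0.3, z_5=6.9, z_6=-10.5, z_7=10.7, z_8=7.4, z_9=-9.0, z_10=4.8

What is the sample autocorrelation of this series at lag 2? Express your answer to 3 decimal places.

-0.317

Mean z̄ = (4.9 + 9.1 − 10.6 + 0.3 + 6.9 − 10.5 + 10.7 + 7.4 − 9.0 + 4.8)/10 = 1.4000
Numerator Σ_{t=1}^{8}(z_t−z̄)(z_{t+2}−z̄) = -199.9500
Denominator Σ(z_t−z̄)² = 630.8200
r_2 = -199.9500 / 630.8200 = -0.317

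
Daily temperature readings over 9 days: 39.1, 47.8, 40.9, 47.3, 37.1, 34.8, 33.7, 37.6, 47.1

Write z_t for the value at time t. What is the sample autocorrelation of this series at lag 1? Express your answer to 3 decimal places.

Mean z̄ = (39.1 + 47.8 + 40.9 + 47.3 + 37.1 + 34.8 + 33.7 + 37.6 + 47.1)/9 = 40.6000
Numerator Σ_{t=1}^{8}(z_t−z̄)(z_{t+1}−z̄) = 31.4400
Denominator Σ(z_t−z̄)² = 243.8200
r_1 = 31.4400 / 243.8200 = 0.129

0.129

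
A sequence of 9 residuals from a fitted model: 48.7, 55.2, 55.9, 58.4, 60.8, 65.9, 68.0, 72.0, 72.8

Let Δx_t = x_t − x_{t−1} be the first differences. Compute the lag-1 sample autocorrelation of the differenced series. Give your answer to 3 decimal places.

First differences Δx: 6.5, 0.7, 2.5, 2.4, 5.1, 2.1, 4.0, 0.8
Mean of differences = 3.0125
Numerator Σ(Δx_t−Δx̄)(Δx_{t+1}−Δx̄) = -12.8352
Denominator Σ(Δx_t−Δx̄)² = 29.2088
r_1(Δx) = -12.8352 / 29.2088 = -0.439

-0.439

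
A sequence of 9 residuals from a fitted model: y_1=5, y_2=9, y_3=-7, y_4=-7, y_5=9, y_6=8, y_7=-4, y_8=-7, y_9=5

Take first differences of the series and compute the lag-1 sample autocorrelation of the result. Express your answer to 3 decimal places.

First differences Δy: 4, -16, 0, 16, -1, -12, -3, 12
Mean of differences = 0.0000
Numerator Σ(Δy_t−Δȳ)(Δy_{t+1}−Δȳ) = -68.0000
Denominator Σ(Δy_t−Δȳ)² = 826.0000
r_1(Δy) = -68.0000 / 826.0000 = -0.082

-0.082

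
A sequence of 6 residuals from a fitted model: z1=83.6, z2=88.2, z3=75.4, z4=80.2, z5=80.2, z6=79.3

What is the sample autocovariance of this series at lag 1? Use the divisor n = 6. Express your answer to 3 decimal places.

-2.524

Mean z̄ = (83.6 + 88.2 + 75.4 + 80.2 + 80.2 + 79.3)/6 = 81.1500
Σ_{t=1}^{5}(z_t−z̄)(z_{t+1}−z̄) = -15.1425
γ_1 = -15.1425 / 6 = -2.524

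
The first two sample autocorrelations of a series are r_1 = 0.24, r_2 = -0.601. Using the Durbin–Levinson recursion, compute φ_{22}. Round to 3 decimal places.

φ_{22} = (r_2 − r_1²) / (1 − r_1²)
r_1² = (0.24)² = 0.0576
Numerator = -0.601 − 0.0576 = -0.6586; denominator = 1 − 0.0576 = 0.9424
φ_{22} = -0.6586 / 0.9424 = -0.699

-0.699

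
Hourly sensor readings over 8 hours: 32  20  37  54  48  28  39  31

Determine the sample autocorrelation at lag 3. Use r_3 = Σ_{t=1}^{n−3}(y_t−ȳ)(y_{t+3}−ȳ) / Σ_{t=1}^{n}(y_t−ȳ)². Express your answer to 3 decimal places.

Mean ȳ = (32 + 20 + 37 + 54 + 48 + 28 + 39 + 31)/8 = 36.1250
Deviations from mean: -4.1250, -16.1250, 0.8750, 17.8750, 11.8750, -8.1250, 2.8750, -5.1250
Numerator Σ_{t=1}^{5}(y_t−ȳ)(y_{t+3}−ȳ) = -281.7969
Denominator Σ(y_t−ȳ)² = 838.8750
r_3 = -281.7969 / 838.8750 = -0.336

-0.336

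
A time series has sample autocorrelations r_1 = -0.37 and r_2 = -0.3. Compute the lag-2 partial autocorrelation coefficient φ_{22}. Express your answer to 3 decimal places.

-0.506

φ_{22} = (r_2 − r_1²) / (1 − r_1²)
r_1² = (-0.37)² = 0.1369
Numerator = -0.3 − 0.1369 = -0.4369; denominator = 1 − 0.1369 = 0.8631
φ_{22} = -0.4369 / 0.8631 = -0.506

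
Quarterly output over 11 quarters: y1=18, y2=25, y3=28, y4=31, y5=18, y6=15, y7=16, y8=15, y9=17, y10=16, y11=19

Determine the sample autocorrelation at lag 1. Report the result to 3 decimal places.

Mean ȳ = (18 + 25 + 28 + 31 + 18 + 15 + 16 + 15 + 17 + 16 + 19)/11 = 19.8182
Numerator Σ_{t=1}^{10}(y_t−ȳ)(y_{t+1}−ȳ) = 177.1488
Denominator Σ(y_t−ȳ)² = 309.6364
r_1 = 177.1488 / 309.6364 = 0.572

0.572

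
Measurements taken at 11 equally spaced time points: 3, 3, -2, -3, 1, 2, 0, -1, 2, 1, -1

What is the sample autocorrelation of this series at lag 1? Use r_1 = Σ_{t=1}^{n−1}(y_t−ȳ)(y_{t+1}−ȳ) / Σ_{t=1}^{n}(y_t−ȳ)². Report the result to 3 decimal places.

Mean ȳ = (3 + 3 − 2 − 3 + 1 + 2 + 0 − 1 + 2 + 1 − 1)/11 = 0.4545
Numerator Σ_{t=1}^{10}(y_t−ȳ)(y_{t+1}−ȳ) = 5.4298
Denominator Σ(y_t−ȳ)² = 40.7273
r_1 = 5.4298 / 40.7273 = 0.133

0.133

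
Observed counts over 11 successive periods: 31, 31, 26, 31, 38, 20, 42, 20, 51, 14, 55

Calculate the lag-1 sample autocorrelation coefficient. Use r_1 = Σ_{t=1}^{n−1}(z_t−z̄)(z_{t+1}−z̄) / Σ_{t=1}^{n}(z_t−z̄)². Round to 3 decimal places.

-0.765

Mean z̄ = (31 + 31 + 26 + 31 + 38 + 20 + 42 + 20 + 51 + 14 + 55)/11 = 32.6364
Numerator Σ_{t=1}^{10}(z_t−z̄)(z_{t+1}−z̄) = -1279.8595
Denominator Σ(z_t−z̄)² = 1672.5455
r_1 = -1279.8595 / 1672.5455 = -0.765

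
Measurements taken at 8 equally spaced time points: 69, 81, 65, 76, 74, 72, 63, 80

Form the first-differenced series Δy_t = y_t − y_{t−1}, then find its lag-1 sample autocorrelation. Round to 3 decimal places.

-0.562

First differences Δy: 12, -16, 11, -2, -2, -9, 17
Mean of differences = 1.5714
Numerator Σ(Δy_t−Δȳ)(Δy_{t+1}−Δȳ) = -495.1837
Denominator Σ(Δy_t−Δȳ)² = 881.7143
r_1(Δy) = -495.1837 / 881.7143 = -0.562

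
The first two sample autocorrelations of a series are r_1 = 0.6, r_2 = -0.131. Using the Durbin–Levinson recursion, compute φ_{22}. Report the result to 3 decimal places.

-0.767

φ_{22} = (r_2 − r_1²) / (1 − r_1²)
r_1² = (0.6)² = 0.36
Numerator = -0.131 − 0.3600 = -0.4910; denominator = 1 − 0.3600 = 0.6400
φ_{22} = -0.4910 / 0.6400 = -0.767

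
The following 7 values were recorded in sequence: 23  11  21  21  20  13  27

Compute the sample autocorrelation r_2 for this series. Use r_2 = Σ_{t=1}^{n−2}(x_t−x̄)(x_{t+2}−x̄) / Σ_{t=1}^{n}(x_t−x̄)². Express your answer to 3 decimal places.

Mean x̄ = (23 + 11 + 21 + 21 + 20 + 13 + 27)/7 = 19.4286
Deviations from mean: 3.5714, -8.4286, 1.5714, 1.5714, 0.5714, -6.4286, 7.5714
Σ(x_t−x̄)(x_{t+2}−x̄) = (5.6122) + (-13.2449) + (0.8980) + (-10.1020) + (4.3265) = -12.5102
Denominator Σ(x_t−x̄)² = 187.7143
r_2 = -12.5102 / 187.7143 = -0.067

-0.067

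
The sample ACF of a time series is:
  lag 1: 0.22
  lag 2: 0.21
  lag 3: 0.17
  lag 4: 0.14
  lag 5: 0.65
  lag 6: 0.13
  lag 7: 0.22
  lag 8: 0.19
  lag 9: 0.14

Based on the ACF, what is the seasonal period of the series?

5

The largest autocorrelation is r_5 = 0.65; the remaining lags stay at or below 0.22. The elevated value at lag 1 (0.22), dropping to 0.21 at lag 2, reflects decaying short-term dependence rather than seasonality.
The dominant spike at lag 5 indicates a seasonal period of 5.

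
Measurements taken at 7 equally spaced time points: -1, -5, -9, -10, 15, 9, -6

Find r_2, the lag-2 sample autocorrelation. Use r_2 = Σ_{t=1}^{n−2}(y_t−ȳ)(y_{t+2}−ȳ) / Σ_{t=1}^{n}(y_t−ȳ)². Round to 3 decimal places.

Mean ȳ = (-1 − 5 − 9 − 10 + 15 + 9 − 6)/7 = -1.0000
Deviations from mean: 0.0000, -4.0000, -8.0000, -9.0000, 16.0000, 10.0000, -5.0000
Σ(y_t−ȳ)(y_{t+2}−ȳ) = (0.0000) + (36.0000) + (-128.0000) + (-90.0000) + (-80.0000) = -262.0000
Denominator Σ(y_t−ȳ)² = 542.0000
r_2 = -262.0000 / 542.0000 = -0.483

-0.483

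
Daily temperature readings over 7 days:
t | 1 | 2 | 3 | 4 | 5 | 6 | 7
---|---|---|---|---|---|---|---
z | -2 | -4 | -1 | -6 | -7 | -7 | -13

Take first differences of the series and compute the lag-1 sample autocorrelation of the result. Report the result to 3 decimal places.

First differences Δz: -2, 3, -5, -1, 0, -6
Mean of differences = -1.8333
Numerator Σ(Δz_t−Δz̄)(Δz_{t+1}−Δz̄) = -24.8611
Denominator Σ(Δz_t−Δz̄)² = 54.8333
r_1(Δz) = -24.8611 / 54.8333 = -0.453

-0.453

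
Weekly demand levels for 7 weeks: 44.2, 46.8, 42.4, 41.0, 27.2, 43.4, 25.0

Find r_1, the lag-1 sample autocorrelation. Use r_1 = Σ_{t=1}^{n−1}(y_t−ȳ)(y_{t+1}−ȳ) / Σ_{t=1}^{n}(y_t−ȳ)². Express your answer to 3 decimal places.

-0.133

Mean ȳ = (44.2 + 46.8 + 42.4 + 41.0 + 27.2 + 43.4 + 25.0)/7 = 38.5714
Deviations from mean: 5.6286, 8.2286, 3.8286, 2.4286, -11.3714, 4.8286, -13.5714
Numerator Σ_{t=1}^{6}(y_t−ȳ)(y_{t+1}−ȳ) = -60.9380
Denominator Σ(y_t−ȳ)² = 456.7543
r_1 = -60.9380 / 456.7543 = -0.133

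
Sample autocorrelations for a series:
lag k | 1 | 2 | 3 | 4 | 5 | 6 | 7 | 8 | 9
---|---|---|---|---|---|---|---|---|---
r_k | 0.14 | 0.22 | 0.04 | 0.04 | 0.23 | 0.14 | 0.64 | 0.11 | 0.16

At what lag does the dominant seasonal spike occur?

7

The largest autocorrelation is r_7 = 0.64; the remaining lags stay at or below 0.23.
The dominant spike at lag 7 indicates a seasonal period of 7.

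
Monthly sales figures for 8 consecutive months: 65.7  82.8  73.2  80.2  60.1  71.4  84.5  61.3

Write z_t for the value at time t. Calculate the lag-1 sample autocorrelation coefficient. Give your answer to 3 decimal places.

Mean z̄ = (65.7 + 82.8 + 73.2 + 80.2 + 60.1 + 71.4 + 84.5 + 61.3)/8 = 72.4000
Deviations from mean: -6.7000, 10.4000, 0.8000, 7.8000, -12.3000, -1.0000, 12.1000, -11.1000
Σ(z_t−z̄)(z_{t+1}−z̄) = (-69.6800) + (8.3200) + (6.2400) + (-95.9400) + (12.3000) + (-12.1000) + (-134.3100) = -285.1700
Denominator Σ(z_t−z̄)² = 636.4400
r_1 = -285.1700 / 636.4400 = -0.448

-0.448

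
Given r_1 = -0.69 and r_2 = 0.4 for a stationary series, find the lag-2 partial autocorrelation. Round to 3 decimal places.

-0.145

φ_{22} = (r_2 − r_1²) / (1 − r_1²)
r_1² = (-0.69)² = 0.4761
Numerator = 0.4 − 0.4761 = -0.0761; denominator = 1 − 0.4761 = 0.5239
φ_{22} = -0.0761 / 0.5239 = -0.145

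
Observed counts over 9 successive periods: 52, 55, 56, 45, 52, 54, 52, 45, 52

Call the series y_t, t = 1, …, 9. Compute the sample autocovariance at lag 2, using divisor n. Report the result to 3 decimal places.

-5.575

Mean ȳ = (52 + 55 + 56 + 45 + 52 + 54 + 52 + 45 + 52)/9 = 51.4444
Σ_{t=1}^{7}(y_t−ȳ)(y_{t+2}−ȳ) = -50.1728
γ_2 = -50.1728 / 9 = -5.575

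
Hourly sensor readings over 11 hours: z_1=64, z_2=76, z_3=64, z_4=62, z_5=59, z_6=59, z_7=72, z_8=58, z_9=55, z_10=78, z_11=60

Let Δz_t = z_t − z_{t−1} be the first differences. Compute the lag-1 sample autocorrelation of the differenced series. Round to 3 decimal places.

-0.482

First differences Δz: 12, -12, -2, -3, 0, 13, -14, -3, 23, -18
Mean of differences = -0.4000
Numerator Σ(Δz_t−Δz̄)(Δz_{t+1}−Δz̄) = -736.3600
Denominator Σ(Δz_t−Δz̄)² = 1526.4000
r_1(Δz) = -736.3600 / 1526.4000 = -0.482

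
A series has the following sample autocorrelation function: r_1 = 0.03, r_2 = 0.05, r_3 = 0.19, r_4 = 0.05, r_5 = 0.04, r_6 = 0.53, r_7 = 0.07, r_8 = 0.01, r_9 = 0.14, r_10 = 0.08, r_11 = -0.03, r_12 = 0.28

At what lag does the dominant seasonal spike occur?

The largest autocorrelation is r_6 = 0.53, with a weaker echo at lag 12 (0.28); the remaining lags stay at or below 0.19.
The dominant spike at lag 6 indicates a seasonal period of 6.

6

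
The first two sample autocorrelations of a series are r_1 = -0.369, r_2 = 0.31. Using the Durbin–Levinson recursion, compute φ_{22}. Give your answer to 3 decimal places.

0.201

φ_{22} = (r_2 − r_1²) / (1 − r_1²)
r_1² = (-0.369)² = 0.136161
Numerator = 0.31 − 0.1362 = 0.1738; denominator = 1 − 0.1362 = 0.8638
φ_{22} = 0.1738 / 0.8638 = 0.201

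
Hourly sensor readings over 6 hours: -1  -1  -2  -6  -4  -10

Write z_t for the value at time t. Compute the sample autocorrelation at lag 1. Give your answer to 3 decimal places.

Mean z̄ = (-1 − 1 − 2 − 6 − 4 − 10)/6 = -4.0000
Numerator Σ_{t=1}^{5}(z_t−z̄)(z_{t+1}−z̄) = 11.0000
Denominator Σ(z_t−z̄)² = 62.0000
r_1 = 11.0000 / 62.0000 = 0.177

0.177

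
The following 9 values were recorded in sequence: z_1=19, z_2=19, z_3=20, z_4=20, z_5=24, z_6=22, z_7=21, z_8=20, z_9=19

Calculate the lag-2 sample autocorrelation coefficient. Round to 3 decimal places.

-0.023

Mean z̄ = (19 + 19 + 20 + 20 + 24 + 22 + 21 + 20 + 19)/9 = 20.4444
Σ(z_t−z̄)(z_{t+2}−z̄) = (0.6420) + (0.6420) + (-1.5802) + (-0.6914) + (1.9753) + (-0.6914) + (-0.8025) = -0.5062
Denominator Σ(z_t−z̄)² = 22.2222
r_2 = -0.5062 / 22.2222 = -0.023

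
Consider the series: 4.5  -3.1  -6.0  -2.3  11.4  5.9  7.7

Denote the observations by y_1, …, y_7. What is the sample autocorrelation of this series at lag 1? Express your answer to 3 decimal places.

Mean ȳ = (4.5 − 3.1 − 6.0 − 2.3 + 11.4 + 5.9 + 7.7)/7 = 2.5857
Σ(y_t−ȳ)(y_{t+1}−ȳ) = (-10.8841) + (48.8159) + (41.9473) + (-43.0641) + (29.2131) + (16.9502) = 82.9784
Denominator Σ(y_t−ȳ)² = 248.4086
r_1 = 82.9784 / 248.4086 = 0.334

0.334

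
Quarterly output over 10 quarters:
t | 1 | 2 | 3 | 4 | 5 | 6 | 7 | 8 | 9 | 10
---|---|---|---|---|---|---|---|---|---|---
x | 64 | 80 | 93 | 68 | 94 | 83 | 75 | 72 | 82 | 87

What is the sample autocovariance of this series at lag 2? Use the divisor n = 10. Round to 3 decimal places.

Mean x̄ = (64 + 80 + 93 + 68 + 94 + 83 + 75 + 72 + 82 + 87)/10 = 79.8000
Σ_{t=1}^{8}(x_t−x̄)(x_{t+2}−x̄) = -221.0800
γ_2 = -221.0800 / 10 = -22.108

-22.108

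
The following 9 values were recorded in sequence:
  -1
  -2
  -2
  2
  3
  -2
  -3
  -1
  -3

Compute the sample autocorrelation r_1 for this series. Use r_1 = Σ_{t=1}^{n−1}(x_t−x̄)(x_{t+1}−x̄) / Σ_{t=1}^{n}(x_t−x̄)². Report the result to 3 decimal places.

Mean x̄ = (-1 − 2 − 2 + 2 + 3 − 2 − 3 − 1 − 3)/9 = -1.0000
Numerator Σ_{t=1}^{8}(x_t−x̄)(x_{t+1}−x̄) = 8.0000
Denominator Σ(x_t−x̄)² = 36.0000
r_1 = 8.0000 / 36.0000 = 0.222

0.222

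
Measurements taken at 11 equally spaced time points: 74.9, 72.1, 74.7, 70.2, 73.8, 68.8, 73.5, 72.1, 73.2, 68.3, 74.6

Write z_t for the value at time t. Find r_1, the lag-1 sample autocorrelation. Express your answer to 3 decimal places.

-0.574

Mean z̄ = (74.9 + 72.1 + 74.7 + 70.2 + 73.8 + 68.8 + 73.5 + 72.1 + 73.2 + 68.3 + 74.6)/11 = 72.3818
Numerator Σ_{t=1}^{10}(z_t−z̄)(z_{t+1}−z̄) = -31.5394
Denominator Σ(z_t−z̄)² = 54.9764
r_1 = -31.5394 / 54.9764 = -0.574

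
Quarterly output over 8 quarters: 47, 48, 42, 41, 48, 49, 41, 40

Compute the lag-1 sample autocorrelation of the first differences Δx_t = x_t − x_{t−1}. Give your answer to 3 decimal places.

First differences Δx: 1, -6, -1, 7, 1, -8, -1
Mean of differences = -1.0000
Numerator Σ(Δx_t−Δx̄)(Δx_{t+1}−Δx̄) = -8.0000
Denominator Σ(Δx_t−Δx̄)² = 146.0000
r_1(Δx) = -8.0000 / 146.0000 = -0.055

-0.055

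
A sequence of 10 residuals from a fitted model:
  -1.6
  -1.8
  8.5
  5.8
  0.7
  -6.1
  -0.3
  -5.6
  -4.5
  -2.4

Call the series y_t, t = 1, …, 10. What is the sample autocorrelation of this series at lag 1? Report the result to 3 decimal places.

Mean ȳ = (-1.6 − 1.8 + 8.5 + 5.8 + 0.7 − 6.1 − 0.3 − 5.6 − 4.5 − 2.4)/10 = -0.7300
Numerator Σ_{t=1}^{9}(y_t−ȳ)(y_{t+1}−ȳ) = 73.2381
Denominator Σ(y_t−ȳ)² = 201.5210
r_1 = 73.2381 / 201.5210 = 0.363

0.363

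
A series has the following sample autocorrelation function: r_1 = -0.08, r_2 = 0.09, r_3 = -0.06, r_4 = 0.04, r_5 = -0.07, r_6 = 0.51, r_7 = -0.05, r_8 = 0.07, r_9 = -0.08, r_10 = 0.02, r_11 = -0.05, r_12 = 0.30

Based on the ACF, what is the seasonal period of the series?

6

The largest autocorrelation is r_6 = 0.51, with a weaker echo at lag 12 (0.30); the remaining lags stay at or below 0.09.
The dominant spike at lag 6 indicates a seasonal period of 6.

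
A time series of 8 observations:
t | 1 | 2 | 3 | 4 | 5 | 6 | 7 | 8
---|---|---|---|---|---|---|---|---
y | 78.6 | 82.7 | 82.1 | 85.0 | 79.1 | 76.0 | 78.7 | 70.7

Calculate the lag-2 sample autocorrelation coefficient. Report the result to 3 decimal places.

Mean ȳ = (78.6 + 82.7 + 82.1 + 85.0 + 79.1 + 76.0 + 78.7 + 70.7)/8 = 79.1125
Deviations from mean: -0.5125, 3.5875, 2.9875, 5.8875, -0.0125, -3.1125, -0.4125, -8.4125
Σ(y_t−ȳ)(y_{t+2}−ȳ) = (-1.5311) + (21.1214) + (-0.0373) + (-18.3248) + (0.0052) + (26.1839) = 27.4172
Denominator Σ(y_t−ȳ)² = 137.3488
r_2 = 27.4172 / 137.3488 = 0.200

0.200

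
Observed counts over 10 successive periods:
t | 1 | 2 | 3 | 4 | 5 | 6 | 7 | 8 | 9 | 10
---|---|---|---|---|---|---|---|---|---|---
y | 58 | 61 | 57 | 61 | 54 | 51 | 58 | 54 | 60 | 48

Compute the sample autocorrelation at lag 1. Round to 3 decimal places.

-0.208

Mean ȳ = (58 + 61 + 57 + 61 + 54 + 51 + 58 + 54 + 60 + 48)/10 = 56.2000
Numerator Σ_{t=1}^{9}(y_t−ȳ)(y_{t+1}−ȳ) = -35.6400
Denominator Σ(y_t−ȳ)² = 171.6000
r_1 = -35.6400 / 171.6000 = -0.208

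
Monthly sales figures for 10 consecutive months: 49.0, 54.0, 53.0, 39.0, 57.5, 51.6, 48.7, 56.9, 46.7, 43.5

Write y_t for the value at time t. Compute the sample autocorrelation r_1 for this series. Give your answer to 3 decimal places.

-0.350

Mean ȳ = (49.0 + 54.0 + 53.0 + 39.0 + 57.5 + 51.6 + 48.7 + 56.9 + 46.7 + 43.5)/10 = 49.9900
Numerator Σ_{t=1}^{9}(y_t−ȳ)(y_{t+1}−ȳ) = -107.7961
Denominator Σ(y_t−ȳ)² = 308.2490
r_1 = -107.7961 / 308.2490 = -0.350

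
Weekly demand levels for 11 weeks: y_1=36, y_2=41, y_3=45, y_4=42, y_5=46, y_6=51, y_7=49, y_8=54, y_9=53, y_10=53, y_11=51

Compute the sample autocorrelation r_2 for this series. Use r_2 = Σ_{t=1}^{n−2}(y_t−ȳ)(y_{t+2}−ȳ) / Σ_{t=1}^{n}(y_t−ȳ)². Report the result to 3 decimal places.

Mean ȳ = (36 + 41 + 45 + 42 + 46 + 51 + 49 + 54 + 53 + 53 + 51)/11 = 47.3636
Numerator Σ_{t=1}^{9}(y_t−ȳ)(y_{t+2}−ȳ) = 133.7355
Denominator Σ(y_t−ȳ)² = 342.5455
r_2 = 133.7355 / 342.5455 = 0.390

0.390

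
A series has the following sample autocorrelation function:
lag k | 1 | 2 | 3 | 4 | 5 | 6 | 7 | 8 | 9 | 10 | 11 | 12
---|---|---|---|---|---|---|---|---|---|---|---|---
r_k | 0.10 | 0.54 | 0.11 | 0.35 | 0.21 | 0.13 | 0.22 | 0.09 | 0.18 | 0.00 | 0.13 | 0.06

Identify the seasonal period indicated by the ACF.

2

The largest autocorrelation is r_2 = 0.54, with a weaker echo at lag 4 (0.35); the remaining lags stay at or below 0.22.
The dominant spike at lag 2 indicates a seasonal period of 2.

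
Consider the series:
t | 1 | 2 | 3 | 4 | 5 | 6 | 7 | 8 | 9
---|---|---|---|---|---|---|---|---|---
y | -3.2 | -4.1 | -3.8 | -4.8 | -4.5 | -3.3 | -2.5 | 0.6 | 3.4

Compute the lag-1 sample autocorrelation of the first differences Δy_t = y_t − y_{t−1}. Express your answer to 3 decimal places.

First differences Δy: -0.9, 0.3, -1.0, 0.3, 1.2, 0.8, 3.1, 2.8
Mean of differences = 0.8250
Numerator Σ(Δy_t−Δȳ)(Δy_{t+1}−Δȳ) = 7.0519
Denominator Σ(Δy_t−Δȳ)² = 16.0750
r_1(Δy) = 7.0519 / 16.0750 = 0.439

0.439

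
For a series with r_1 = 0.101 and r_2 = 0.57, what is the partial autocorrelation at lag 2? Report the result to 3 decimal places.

0.566

φ_{22} = (r_2 − r_1²) / (1 − r_1²)
r_1² = (0.101)² = 0.010201
Numerator = 0.57 − 0.0102 = 0.5598; denominator = 1 − 0.0102 = 0.9898
φ_{22} = 0.5598 / 0.9898 = 0.566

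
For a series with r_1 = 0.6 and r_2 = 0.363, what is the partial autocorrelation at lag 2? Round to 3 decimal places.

φ_{22} = (r_2 − r_1²) / (1 − r_1²)
r_1² = (0.6)² = 0.36
Numerator = 0.363 − 0.3600 = 0.0030; denominator = 1 − 0.3600 = 0.6400
φ_{22} = 0.0030 / 0.6400 = 0.005

0.005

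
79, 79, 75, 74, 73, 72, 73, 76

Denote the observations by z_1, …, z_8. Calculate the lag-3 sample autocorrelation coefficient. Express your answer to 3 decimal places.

Mean z̄ = (79 + 79 + 75 + 74 + 73 + 72 + 73 + 76)/8 = 75.1250
Deviations from mean: 3.8750, 3.8750, -0.1250, -1.1250, -2.1250, -3.1250, -2.1250, 0.8750
Σ(z_t−z̄)(z_{t+3}−z̄) = (-4.3594) + (-8.2344) + (0.3906) + (2.3906) + (-1.8594) = -11.6719
Denominator Σ(z_t−z̄)² = 50.8750
r_3 = -11.6719 / 50.8750 = -0.229

-0.229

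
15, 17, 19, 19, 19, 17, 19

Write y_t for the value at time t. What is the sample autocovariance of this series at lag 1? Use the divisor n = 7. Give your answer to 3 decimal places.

0.303

Mean ȳ = (15 + 17 + 19 + 19 + 19 + 17 + 19)/7 = 17.8571
Deviations: -2.8571, -0.8571, 1.1429, 1.1429, 1.1429, -0.8571, 1.1429
Σ_{t=1}^{6}(y_t−ȳ)(y_{t+1}−ȳ) = 2.1224
γ_1 = 2.1224 / 7 = 0.303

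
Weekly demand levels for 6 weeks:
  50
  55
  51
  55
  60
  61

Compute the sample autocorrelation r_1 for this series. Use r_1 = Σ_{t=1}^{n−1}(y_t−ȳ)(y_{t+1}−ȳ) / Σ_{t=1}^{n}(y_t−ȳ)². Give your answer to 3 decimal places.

0.292

Mean ȳ = (50 + 55 + 51 + 55 + 60 + 61)/6 = 55.3333
Deviations from mean: -5.3333, -0.3333, -4.3333, -0.3333, 4.6667, 5.6667
Numerator Σ_{t=1}^{5}(y_t−ȳ)(y_{t+1}−ȳ) = 29.5556
Denominator Σ(y_t−ȳ)² = 101.3333
r_1 = 29.5556 / 101.3333 = 0.292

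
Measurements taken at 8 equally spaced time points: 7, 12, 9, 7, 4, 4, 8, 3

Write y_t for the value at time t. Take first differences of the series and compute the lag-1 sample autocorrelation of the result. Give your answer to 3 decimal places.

First differences Δy: 5, -3, -2, -3, 0, 4, -5
Mean of differences = -0.5714
Numerator Σ(Δy_t−Δȳ)(Δy_{t+1}−Δȳ) = -25.6122
Denominator Σ(Δy_t−Δȳ)² = 85.7143
r_1(Δy) = -25.6122 / 85.7143 = -0.299

-0.299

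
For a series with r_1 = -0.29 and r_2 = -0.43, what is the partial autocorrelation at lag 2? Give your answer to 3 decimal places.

-0.561

φ_{22} = (r_2 − r_1²) / (1 − r_1²)
r_1² = (-0.29)² = 0.0841
Numerator = -0.43 − 0.0841 = -0.5141; denominator = 1 − 0.0841 = 0.9159
φ_{22} = -0.5141 / 0.9159 = -0.561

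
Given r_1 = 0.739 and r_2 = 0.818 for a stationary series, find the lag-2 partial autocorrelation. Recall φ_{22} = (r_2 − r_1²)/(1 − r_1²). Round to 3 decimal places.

0.599

φ_{22} = (r_2 − r_1²) / (1 − r_1²)
r_1² = (0.739)² = 0.546121
Numerator = 0.818 − 0.5461 = 0.2719; denominator = 1 − 0.5461 = 0.4539
φ_{22} = 0.2719 / 0.4539 = 0.599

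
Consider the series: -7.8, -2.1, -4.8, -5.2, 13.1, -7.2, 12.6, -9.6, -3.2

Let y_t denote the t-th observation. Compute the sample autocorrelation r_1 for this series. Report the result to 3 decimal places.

-0.519

Mean ȳ = (-7.8 − 2.1 − 4.8 − 5.2 + 13.1 − 7.2 + 12.6 − 9.6 − 3.2)/9 = -1.5778
Numerator Σ_{t=1}^{8}(y_t−ȳ)(y_{t+1}−ȳ) = -299.5183
Denominator Σ(y_t−ȳ)² = 577.5356
r_1 = -299.5183 / 577.5356 = -0.519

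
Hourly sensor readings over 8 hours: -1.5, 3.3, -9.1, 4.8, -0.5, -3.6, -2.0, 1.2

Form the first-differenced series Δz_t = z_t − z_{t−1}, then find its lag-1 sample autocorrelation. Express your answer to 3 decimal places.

First differences Δz: 4.8, -12.4, 13.9, -5.3, -3.1, 1.6, 3.2
Mean of differences = 0.3857
Numerator Σ(Δz_t−Δz̄)(Δz_{t+1}−Δz̄) = -287.0645
Denominator Σ(Δz_t−Δz̄)² = 419.4686
r_1(Δz) = -287.0645 / 419.4686 = -0.684

-0.684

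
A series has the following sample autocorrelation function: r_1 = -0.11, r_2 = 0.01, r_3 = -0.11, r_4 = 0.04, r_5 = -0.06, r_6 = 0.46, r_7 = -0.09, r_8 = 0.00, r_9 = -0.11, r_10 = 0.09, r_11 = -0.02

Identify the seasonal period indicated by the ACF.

The largest autocorrelation is r_6 = 0.46; the remaining lags stay at or below 0.09.
The dominant spike at lag 6 indicates a seasonal period of 6.

6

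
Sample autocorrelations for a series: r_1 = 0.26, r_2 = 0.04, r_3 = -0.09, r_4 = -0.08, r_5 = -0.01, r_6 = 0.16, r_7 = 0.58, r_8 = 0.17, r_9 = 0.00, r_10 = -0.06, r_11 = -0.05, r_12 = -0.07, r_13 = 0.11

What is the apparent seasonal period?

The largest autocorrelation is r_7 = 0.58; the remaining lags stay at or below 0.26. The elevated value at lag 1 (0.26), dropping to 0.04 at lag 2, reflects decaying short-term dependence rather than seasonality.
The dominant spike at lag 7 indicates a seasonal period of 7.

7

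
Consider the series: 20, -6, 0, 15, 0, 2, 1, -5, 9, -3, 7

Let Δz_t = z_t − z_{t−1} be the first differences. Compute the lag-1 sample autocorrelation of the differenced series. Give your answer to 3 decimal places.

First differences Δz: -26, 6, 15, -15, 2, -1, -6, 14, -12, 10
Mean of differences = -1.3000
Numerator Σ(Δz_t−Δz̄)(Δz_{t+1}−Δz̄) = -686.7900
Denominator Σ(Δz_t−Δz̄)² = 1626.1000
r_1(Δz) = -686.7900 / 1626.1000 = -0.422

-0.422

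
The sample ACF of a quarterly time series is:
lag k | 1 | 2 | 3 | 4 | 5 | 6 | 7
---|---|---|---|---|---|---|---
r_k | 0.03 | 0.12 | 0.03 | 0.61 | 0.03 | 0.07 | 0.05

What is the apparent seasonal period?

The largest autocorrelation is r_4 = 0.61; the remaining lags stay at or below 0.12.
The dominant spike at lag 4 indicates a seasonal period of 4.

4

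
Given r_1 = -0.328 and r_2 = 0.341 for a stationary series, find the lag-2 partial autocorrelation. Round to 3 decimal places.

0.262

φ_{22} = (r_2 − r_1²) / (1 − r_1²)
r_1² = (-0.328)² = 0.107584
Numerator = 0.341 − 0.1076 = 0.2334; denominator = 1 − 0.1076 = 0.8924
φ_{22} = 0.2334 / 0.8924 = 0.262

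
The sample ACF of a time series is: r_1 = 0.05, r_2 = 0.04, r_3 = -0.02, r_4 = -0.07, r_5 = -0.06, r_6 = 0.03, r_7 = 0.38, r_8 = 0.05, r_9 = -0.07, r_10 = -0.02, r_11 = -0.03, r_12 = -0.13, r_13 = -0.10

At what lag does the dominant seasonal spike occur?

7

The largest autocorrelation is r_7 = 0.38; the remaining lags stay at or below 0.05.
The dominant spike at lag 7 indicates a seasonal period of 7.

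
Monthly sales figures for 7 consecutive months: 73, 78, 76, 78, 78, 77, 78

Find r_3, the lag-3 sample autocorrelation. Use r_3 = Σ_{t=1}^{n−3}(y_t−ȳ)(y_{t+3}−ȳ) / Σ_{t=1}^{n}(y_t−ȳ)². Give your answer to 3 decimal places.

Mean ȳ = (73 + 78 + 76 + 78 + 78 + 77 + 78)/7 = 76.8571
Deviations from mean: -3.8571, 1.1429, -0.8571, 1.1429, 1.1429, 0.1429, 1.1429
Σ(y_t−ȳ)(y_{t+3}−ȳ) = (-4.4082) + (1.3061) + (-0.1224) + (1.3061) = -1.9184
Denominator Σ(y_t−ȳ)² = 20.8571
r_3 = -1.9184 / 20.8571 = -0.092

-0.092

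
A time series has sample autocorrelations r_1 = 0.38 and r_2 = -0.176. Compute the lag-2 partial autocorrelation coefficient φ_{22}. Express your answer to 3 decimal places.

φ_{22} = (r_2 − r_1²) / (1 − r_1²)
r_1² = (0.38)² = 0.1444
Numerator = -0.176 − 0.1444 = -0.3204; denominator = 1 − 0.1444 = 0.8556
φ_{22} = -0.3204 / 0.8556 = -0.374

-0.374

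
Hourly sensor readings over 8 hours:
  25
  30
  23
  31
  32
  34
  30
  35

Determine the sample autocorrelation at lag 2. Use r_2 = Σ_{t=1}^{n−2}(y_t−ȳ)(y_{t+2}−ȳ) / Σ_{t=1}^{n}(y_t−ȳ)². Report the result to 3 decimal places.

Mean ȳ = (25 + 30 + 23 + 31 + 32 + 34 + 30 + 35)/8 = 30.0000
Deviations from mean: -5.0000, 0.0000, -7.0000, 1.0000, 2.0000, 4.0000, 0.0000, 5.0000
Σ(y_t−ȳ)(y_{t+2}−ȳ) = (35.0000) + (0.0000) + (-14.0000) + (4.0000) + (0.0000) + (20.0000) = 45.0000
Denominator Σ(y_t−ȳ)² = 120.0000
r_2 = 45.0000 / 120.0000 = 0.375

0.375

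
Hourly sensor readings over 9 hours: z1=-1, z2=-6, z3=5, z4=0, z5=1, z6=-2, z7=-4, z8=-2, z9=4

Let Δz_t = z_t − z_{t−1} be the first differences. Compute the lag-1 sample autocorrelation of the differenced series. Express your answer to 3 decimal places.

-0.482

First differences Δz: -5, 11, -5, 1, -3, -2, 2, 6
Mean of differences = 0.6250
Numerator Σ(Δz_t−Δz̄)(Δz_{t+1}−Δz̄) = -106.8906
Denominator Σ(Δz_t−Δz̄)² = 221.8750
r_1(Δz) = -106.8906 / 221.8750 = -0.482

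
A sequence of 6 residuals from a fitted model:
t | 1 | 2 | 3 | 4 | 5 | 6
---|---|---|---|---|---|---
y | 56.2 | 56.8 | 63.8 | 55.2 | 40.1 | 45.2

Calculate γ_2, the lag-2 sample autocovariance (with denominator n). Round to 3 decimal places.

-18.678

Mean ȳ = (56.2 + 56.8 + 63.8 + 55.2 + 40.1 + 45.2)/6 = 52.8833
Σ_{t=1}^{4}(y_t−ȳ)(y_{t+2}−ȳ) = -112.0706
γ_2 = -112.0706 / 6 = -18.678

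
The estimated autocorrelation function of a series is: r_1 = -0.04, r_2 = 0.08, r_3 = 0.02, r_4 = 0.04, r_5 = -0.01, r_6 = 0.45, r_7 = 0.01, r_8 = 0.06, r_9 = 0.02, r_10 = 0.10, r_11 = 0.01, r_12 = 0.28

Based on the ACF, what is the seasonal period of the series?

6

The largest autocorrelation is r_6 = 0.45, with a weaker echo at lag 12 (0.28); the remaining lags stay at or below 0.10.
The dominant spike at lag 6 indicates a seasonal period of 6.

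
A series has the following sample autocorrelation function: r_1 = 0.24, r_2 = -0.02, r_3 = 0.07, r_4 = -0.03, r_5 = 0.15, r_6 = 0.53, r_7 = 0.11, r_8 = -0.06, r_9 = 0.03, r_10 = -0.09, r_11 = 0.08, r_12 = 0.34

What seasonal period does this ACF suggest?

The largest autocorrelation is r_6 = 0.53, with a weaker echo at lag 12 (0.34); the remaining lags stay at or below 0.24.
The dominant spike at lag 6 indicates a seasonal period of 6.

6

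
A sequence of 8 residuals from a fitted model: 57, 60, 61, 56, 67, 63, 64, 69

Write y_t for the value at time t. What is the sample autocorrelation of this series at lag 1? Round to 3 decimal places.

0.063

Mean ȳ = (57 + 60 + 61 + 56 + 67 + 63 + 64 + 69)/8 = 62.1250
Deviations from mean: -5.1250, -2.1250, -1.1250, -6.1250, 4.8750, 0.8750, 1.8750, 6.8750
Σ(y_t−ȳ)(y_{t+1}−ȳ) = (10.8906) + (2.3906) + (6.8906) + (-29.8594) + (4.2656) + (1.6406) + (12.8906) = 9.1094
Denominator Σ(y_t−ȳ)² = 144.8750
r_1 = 9.1094 / 144.8750 = 0.063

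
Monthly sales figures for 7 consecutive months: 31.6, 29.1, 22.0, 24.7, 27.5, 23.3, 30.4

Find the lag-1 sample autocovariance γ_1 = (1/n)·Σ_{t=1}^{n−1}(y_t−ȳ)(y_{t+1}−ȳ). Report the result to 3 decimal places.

-0.772

Mean ȳ = (31.6 + 29.1 + 22.0 + 24.7 + 27.5 + 23.3 + 30.4)/7 = 26.9429
Σ_{t=1}^{6}(y_t−ȳ)(y_{t+1}−ȳ) = -5.4033
γ_1 = -5.4033 / 7 = -0.772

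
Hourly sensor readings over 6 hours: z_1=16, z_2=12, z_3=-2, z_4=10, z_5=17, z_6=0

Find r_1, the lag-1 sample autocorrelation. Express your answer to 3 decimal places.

-0.267

Mean z̄ = (16 + 12 − 2 + 10 + 17 + 0)/6 = 8.8333
Σ(z_t−z̄)(z_{t+1}−z̄) = (22.6944) + (-34.3056) + (-12.6389) + (9.5278) + (-72.1389) = -86.8611
Denominator Σ(z_t−z̄)² = 324.8333
r_1 = -86.8611 / 324.8333 = -0.267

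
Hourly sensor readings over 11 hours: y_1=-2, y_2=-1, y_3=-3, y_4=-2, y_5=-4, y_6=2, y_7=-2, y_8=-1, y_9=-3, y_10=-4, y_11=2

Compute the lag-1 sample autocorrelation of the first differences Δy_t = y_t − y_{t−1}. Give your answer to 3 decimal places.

First differences Δy: 1, -2, 1, -2, 6, -4, 1, -2, -1, 6
Mean of differences = 0.4000
Numerator Σ(Δy_t−Δȳ)(Δy_{t+1}−Δȳ) = -50.9600
Denominator Σ(Δy_t−Δȳ)² = 102.4000
r_1(Δy) = -50.9600 / 102.4000 = -0.498

-0.498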